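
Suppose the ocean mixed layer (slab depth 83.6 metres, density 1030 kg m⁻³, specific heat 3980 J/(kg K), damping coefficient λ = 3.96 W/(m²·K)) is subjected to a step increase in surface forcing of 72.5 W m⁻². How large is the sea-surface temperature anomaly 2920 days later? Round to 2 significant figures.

Areal heat capacity C = ρ c_p D = 1030 × 3980 × 83.6 = 3.43×10^8 J m⁻² K⁻¹.
τ = C / λ = 3.43×10^8 / 3.96 = 8.65×10^7 s.
Equilibrium anomaly ΔT_eq = F / λ = 72.5 / 3.96 = 18.3 K.
t = 2920 days = 2.52×10^8 s, so t/τ = 2.92.
ΔT(t) = ΔT_eq (1 − e^(−t/τ)) = 18.3 × (1 − e^−2.92) = 17.3 K.

17 K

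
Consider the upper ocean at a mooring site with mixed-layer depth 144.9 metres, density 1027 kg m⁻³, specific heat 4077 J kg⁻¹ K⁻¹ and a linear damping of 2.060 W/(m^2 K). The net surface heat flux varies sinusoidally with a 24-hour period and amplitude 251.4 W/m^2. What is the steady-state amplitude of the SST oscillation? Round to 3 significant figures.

0.00570 K

Areal heat capacity C = ρ c_p D = 1027 × 4077 × 144.9 = 6.07×10^8 J/(m²·K).
Angular frequency ω = 2π / T = 2π / 86400 s = 7.27×10^-5 s⁻¹.
√((Cω)² + λ²) = √((44100)² + 2.060²) = 44100 W/(m²·K).
Amplitude A = F₀ / √((Cω)²+λ²) = 251.4 / 44100 = 0.00570 K.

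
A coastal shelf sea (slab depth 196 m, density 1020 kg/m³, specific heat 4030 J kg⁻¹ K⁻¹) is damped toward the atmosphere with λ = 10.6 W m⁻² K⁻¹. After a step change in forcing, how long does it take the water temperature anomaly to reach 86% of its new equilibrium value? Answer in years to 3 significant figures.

Areal heat capacity C = ρ c_p D = 1020 × 4030 × 196 = 8.06×10^8 J/(m^2 K).
τ = C / λ = 8.06×10^8 / 10.6 = 7.60×10^7 s.
Fraction reached: 1 − e^(−t/τ) = 0.86 ⇒ t = −τ ln(1 − 0.86) = τ × 1.97.
t = 1.49×10^8 s = 4.74 years.

4.74 years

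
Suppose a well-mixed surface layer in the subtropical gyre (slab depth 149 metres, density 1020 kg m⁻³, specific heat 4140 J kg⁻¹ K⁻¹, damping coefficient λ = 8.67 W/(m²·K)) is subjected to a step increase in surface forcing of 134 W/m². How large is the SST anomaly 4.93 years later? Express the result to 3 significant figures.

Areal heat capacity C = ρ c_p D = 1020 × 4140 × 149 = 6.29×10^8 J m⁻² K⁻¹.
τ = C / λ = 6.29×10^8 / 8.67 = 7.26×10^7 s.
Equilibrium anomaly ΔT_eq = F / λ = 134 / 8.67 = 15.5 K.
t = 4.93 years = 1.56×10^8 s, so t/τ = 2.14.
ΔT(t) = ΔT_eq (1 − e^(−t/τ)) = 15.5 × (1 − e^−2.14) = 13.6 K.

13.6 K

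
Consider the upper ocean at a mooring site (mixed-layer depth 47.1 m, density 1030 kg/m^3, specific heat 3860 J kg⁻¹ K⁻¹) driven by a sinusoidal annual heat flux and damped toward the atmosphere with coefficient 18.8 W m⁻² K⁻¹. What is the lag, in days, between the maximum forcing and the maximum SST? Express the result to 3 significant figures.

Areal heat capacity C = ρ c_p D = 1030 × 3860 × 47.1 = 1.87×10^8 J/(m^2 K).
ω = 2π / 3.15×10^7 s = 1.99×10^-7 s⁻¹.
Phase lag φ = arctan(Cω/λ) = arctan(37.3/18.8) = 1.10 rad.
Time lag = φ / ω = 1.10 / 1.99×10^-7 = 5.54×10^6 s = 64.1 days.

64.1 days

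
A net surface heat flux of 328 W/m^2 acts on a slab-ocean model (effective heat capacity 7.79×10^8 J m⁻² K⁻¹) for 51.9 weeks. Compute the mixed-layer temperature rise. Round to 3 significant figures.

Areal heat capacity C = 7.79×10^8 J m⁻² K⁻¹ (given).
Net heat input Q = F Δt = 328 × (51.9 weeks × 6.048×10^5 s/week) = 1.03×10^10 J/m².
ΔT = Q / C = 1.03×10^10 / 7.79×10^8 = 13.2 K.

13.2 K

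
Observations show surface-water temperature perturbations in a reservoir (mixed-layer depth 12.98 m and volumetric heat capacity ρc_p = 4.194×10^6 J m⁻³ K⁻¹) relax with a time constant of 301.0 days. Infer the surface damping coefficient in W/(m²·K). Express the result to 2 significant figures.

2.1

Areal heat capacity C = ρc_p × D = 4.194×10^6 × 12.98 = 5.44×10^7 J/(m²·K).
τ = 301.0 days = 2.60×10^7 s.
λ = C / τ = 5.44×10^7 / 2.60×10^7 = 2.09 W/(m²·K).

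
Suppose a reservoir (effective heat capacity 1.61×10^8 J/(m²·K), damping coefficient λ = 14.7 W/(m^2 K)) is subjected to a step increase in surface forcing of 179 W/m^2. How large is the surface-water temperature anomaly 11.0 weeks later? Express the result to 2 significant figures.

Areal heat capacity C = 1.61×10^8 J/(m²·K) (given).
τ = C / λ = 1.61×10^8 / 14.7 = 1.10×10^7 s.
Equilibrium anomaly ΔT_eq = F / λ = 179 / 14.7 = 12.2 K.
t = 11.0 weeks = 6.65×10^6 s, so t/τ = 0.607.
ΔT(t) = ΔT_eq (1 − e^(−t/τ)) = 12.2 × (1 − e^−0.607) = 5.54 K.

5.5 K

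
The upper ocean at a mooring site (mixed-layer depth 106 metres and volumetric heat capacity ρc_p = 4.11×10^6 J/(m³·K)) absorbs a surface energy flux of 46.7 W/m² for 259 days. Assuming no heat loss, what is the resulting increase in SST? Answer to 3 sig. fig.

Areal heat capacity C = ρc_p × D = 4.11×10^6 × 106 = 4.36×10^8 J/(m²·K).
Net heat input Q = F Δt = 46.7 × (259 days × 86400 s/day) = 1.05×10^9 J/m².
ΔT = Q / C = 1.05×10^9 / 4.36×10^8 = 2.40 K.

2.40 K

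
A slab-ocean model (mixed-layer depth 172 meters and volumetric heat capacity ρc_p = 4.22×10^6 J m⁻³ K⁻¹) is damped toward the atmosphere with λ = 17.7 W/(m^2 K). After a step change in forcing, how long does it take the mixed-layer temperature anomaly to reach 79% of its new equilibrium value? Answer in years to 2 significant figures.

Areal heat capacity C = ρc_p × D = 4.22×10^6 × 172 = 7.26×10^8 J/(m^2 K).
τ = C / λ = 7.26×10^8 / 17.7 = 4.10×10^7 s.
Fraction reached: 1 − e^(−t/τ) = 0.79 ⇒ t = −τ ln(1 − 0.79) = τ × 1.56.
t = 6.40×10^7 s = 2.03 years.

2.0 years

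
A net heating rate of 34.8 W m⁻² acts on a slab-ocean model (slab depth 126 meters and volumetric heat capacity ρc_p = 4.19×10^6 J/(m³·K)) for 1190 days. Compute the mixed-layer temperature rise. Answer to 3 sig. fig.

6.78 K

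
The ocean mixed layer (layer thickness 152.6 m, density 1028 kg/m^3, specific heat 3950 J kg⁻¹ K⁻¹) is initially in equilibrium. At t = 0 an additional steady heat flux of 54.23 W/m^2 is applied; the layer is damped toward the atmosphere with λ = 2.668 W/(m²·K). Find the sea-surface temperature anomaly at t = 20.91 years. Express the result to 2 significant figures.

19 K

Areal heat capacity C = ρ c_p D = 1028 × 3950 × 152.6 = 6.20×10^8 J m⁻² K⁻¹.
τ = C / λ = 6.20×10^8 / 2.668 = 2.32×10^8 s.
Equilibrium anomaly ΔT_eq = F / λ = 54.23 / 2.668 = 20.3 K.
t = 20.91 years = 6.60×10^8 s, so t/τ = 2.84.
ΔT(t) = ΔT_eq (1 − e^(−t/τ)) = 20.3 × (1 − e^−2.84) = 19.1 K.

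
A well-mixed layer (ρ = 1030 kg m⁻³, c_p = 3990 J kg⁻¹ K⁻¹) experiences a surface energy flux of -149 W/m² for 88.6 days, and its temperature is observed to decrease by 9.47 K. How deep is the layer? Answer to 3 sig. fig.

29.3 m

Heat input Q = F Δt = -149 × 7.66×10^6 s = -1.14×10^9 J/m².
Required areal heat capacity C = Q / ΔT = 1.20×10^8 J/(m²·K).
Depth D = C / (ρ c_p) = 1.20×10^8 / (1030 × 3990) = 29.3 m.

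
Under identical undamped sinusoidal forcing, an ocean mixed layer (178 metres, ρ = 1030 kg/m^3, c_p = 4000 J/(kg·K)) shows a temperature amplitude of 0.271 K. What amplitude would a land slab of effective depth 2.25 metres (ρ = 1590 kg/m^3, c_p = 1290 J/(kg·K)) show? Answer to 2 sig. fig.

C_ocean = 7.33×10^8 J/(m²·K); C_land = 4.61×10^6 J/(m²·K).
A ∝ 1/C ⇒ A_land = A_ocean × C_ocean/C_land = 0.271 × 159 = 43.1 K.

43 K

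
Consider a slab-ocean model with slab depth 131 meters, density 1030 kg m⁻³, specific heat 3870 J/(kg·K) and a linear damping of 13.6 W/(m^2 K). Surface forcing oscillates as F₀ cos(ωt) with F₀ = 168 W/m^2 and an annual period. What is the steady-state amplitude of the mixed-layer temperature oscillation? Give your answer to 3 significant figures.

1.60 K

Areal heat capacity C = ρ c_p D = 1030 × 3870 × 131 = 5.22×10^8 J m⁻² K⁻¹.
Angular frequency ω = 2π / T = 2π / 3.15×10^7 s = 1.99×10^-7 s⁻¹.
√((Cω)² + λ²) = √((104)² + 13.6²) = 105 W/(m²·K).
Amplitude A = F₀ / √((Cω)²+λ²) = 168 / 105 = 1.60 K.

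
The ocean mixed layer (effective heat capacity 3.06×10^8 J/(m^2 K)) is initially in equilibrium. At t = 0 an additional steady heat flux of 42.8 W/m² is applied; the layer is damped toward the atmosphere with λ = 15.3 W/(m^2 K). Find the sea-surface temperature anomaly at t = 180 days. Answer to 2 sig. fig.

Areal heat capacity C = 3.06×10^8 J/(m^2 K) (given).
τ = C / λ = 3.06×10^8 / 15.3 = 2.00×10^7 s.
Equilibrium anomaly ΔT_eq = F / λ = 42.8 / 15.3 = 2.80 K.
t = 180 days = 1.56×10^7 s, so t/τ = 0.778.
ΔT(t) = ΔT_eq (1 − e^(−t/τ)) = 2.80 × (1 − e^−0.778) = 1.51 K.

1.5 K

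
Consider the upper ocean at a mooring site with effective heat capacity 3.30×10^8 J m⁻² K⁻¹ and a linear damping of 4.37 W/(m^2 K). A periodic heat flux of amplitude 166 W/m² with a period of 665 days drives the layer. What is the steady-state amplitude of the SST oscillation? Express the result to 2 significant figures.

4.6 K

Areal heat capacity C = 3.30×10^8 J m⁻² K⁻¹ (given).
Angular frequency ω = 2π / T = 2π / 5.75×10^7 s = 1.09×10^-7 s⁻¹.
√((Cω)² + λ²) = √((36.1)² + 4.37²) = 36.4 W/(m²·K).
Amplitude A = F₀ / √((Cω)²+λ²) = 166 / 36.4 = 4.57 K.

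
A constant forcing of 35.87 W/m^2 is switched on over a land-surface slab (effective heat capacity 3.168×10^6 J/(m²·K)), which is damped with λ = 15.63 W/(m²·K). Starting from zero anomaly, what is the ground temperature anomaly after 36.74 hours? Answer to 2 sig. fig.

Areal heat capacity C = 3.168×10^6 J/(m²·K) (given).
τ = C / λ = 3.17×10^6 / 15.63 = 2.03×10^5 s.
Equilibrium anomaly ΔT_eq = F / λ = 35.87 / 15.63 = 2.29 K.
t = 36.74 hours = 1.32×10^5 s, so t/τ = 0.653.
ΔT(t) = ΔT_eq (1 − e^(−t/τ)) = 2.29 × (1 − e^−0.653) = 1.10 K.

1.1 K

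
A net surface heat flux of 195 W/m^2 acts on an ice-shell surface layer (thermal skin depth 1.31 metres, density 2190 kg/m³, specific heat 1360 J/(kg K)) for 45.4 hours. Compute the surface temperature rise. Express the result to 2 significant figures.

8.2 K

Areal heat capacity C = ρ c_p D = 2190 × 1360 × 1.31 = 3.90×10^6 J m⁻² K⁻¹.
Net heat input Q = F Δt = 195 × (45.4 hours × 3600 s/hour) = 3.19×10^7 J/m².
ΔT = Q / C = 3.19×10^7 / 3.90×10^6 = 8.17 K.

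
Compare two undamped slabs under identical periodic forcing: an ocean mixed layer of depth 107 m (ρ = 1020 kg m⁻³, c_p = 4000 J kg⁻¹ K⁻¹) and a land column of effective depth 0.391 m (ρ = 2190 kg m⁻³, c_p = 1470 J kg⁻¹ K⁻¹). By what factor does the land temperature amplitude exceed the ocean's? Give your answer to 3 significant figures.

C_ocean = 1020 × 4000 × 107 = 4.37×10^8 J/(m²·K).
C_land = 2190 × 1470 × 0.391 = 1.26×10^6 J/(m²·K).
Undamped amplitude ∝ 1/C, so A_land/A_ocean = C_ocean/C_land = 347.

347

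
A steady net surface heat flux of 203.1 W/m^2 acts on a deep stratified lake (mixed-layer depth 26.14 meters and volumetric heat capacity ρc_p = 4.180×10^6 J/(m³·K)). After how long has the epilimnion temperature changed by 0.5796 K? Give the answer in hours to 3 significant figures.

86.6 hours

Areal heat capacity C = ρc_p × D = 4.180×10^6 × 26.14 = 1.09×10^8 J/(m^2 K).
Time required: Δt = C ΔT / F = 1.09×10^8 × 0.5796 / 203.1 = 3.12×10^5 s.
In hours: 3.12×10^5 s / (3600 s/hour) = 86.6 hours.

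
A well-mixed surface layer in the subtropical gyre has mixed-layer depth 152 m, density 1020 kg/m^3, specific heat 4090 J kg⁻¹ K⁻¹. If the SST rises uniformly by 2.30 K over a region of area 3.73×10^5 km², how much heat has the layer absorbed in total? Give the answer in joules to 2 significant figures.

Areal heat capacity C = ρ c_p D = 1020 × 4090 × 152 = 6.34×10^8 J m⁻² K⁻¹.
Heat per unit area: q = C ΔT = 6.34×10^8 × 2.30 = 1.46×10^9 J/m².
Total heat: Q = q × A = 1.46×10^9 × (3.73×10^5 × 10⁶ m²) = 5.44×10^20 J.

5.4×10^20 J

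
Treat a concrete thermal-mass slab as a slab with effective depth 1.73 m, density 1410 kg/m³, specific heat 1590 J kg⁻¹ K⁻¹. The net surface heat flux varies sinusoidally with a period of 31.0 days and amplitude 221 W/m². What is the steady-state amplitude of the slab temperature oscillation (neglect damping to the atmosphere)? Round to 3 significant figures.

24.3 K

Areal heat capacity C = ρ c_p D = 1410 × 1590 × 1.73 = 3.88×10^6 J/(m²·K).
Angular frequency ω = 2π / T = 2π / 2.68×10^6 s = 2.35×10^-6 s⁻¹.
Cω = 3.88×10^6 × 2.35×10^-6 = 9.10 W/(m²·K).
Amplitude A = F₀ / (Cω) = 221 / 9.10 = 24.3 K.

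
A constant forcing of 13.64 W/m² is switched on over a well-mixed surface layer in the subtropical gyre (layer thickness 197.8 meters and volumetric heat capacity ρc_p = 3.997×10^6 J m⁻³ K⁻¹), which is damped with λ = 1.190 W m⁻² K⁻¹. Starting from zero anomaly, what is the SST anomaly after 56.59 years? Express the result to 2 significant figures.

Areal heat capacity C = ρc_p × D = 3.997×10^6 × 197.8 = 7.91×10^8 J/(m^2 K).
τ = C / λ = 7.91×10^8 / 1.190 = 6.64×10^8 s.
Equilibrium anomaly ΔT_eq = F / λ = 13.64 / 1.190 = 11.5 K.
t = 56.59 years = 1.79×10^9 s, so t/τ = 2.69.
ΔT(t) = ΔT_eq (1 − e^(−t/τ)) = 11.5 × (1 − e^−2.69) = 10.7 K.

11 K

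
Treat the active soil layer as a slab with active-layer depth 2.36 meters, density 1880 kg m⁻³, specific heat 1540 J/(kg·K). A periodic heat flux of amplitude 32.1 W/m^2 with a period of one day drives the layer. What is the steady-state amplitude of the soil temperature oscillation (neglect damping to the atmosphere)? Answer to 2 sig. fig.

Areal heat capacity C = ρ c_p D = 1880 × 1540 × 2.36 = 6.83×10^6 J/(m²·K).
Angular frequency ω = 2π / T = 2π / 86400 s = 7.27×10^-5 s⁻¹.
Cω = 6.83×10^6 × 7.27×10^-5 = 497 W/(m²·K).
Amplitude A = F₀ / (Cω) = 32.1 / 497 = 0.0646 K.

0.065 K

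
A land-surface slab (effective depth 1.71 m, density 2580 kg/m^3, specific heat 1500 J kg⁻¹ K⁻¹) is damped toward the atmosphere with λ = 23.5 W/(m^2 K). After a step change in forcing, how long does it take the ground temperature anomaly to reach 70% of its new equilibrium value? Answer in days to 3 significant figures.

Areal heat capacity C = ρ c_p D = 2580 × 1500 × 1.71 = 6.62×10^6 J m⁻² K⁻¹.
τ = C / λ = 6.62×10^6 / 23.5 = 2.82×10^5 s.
Fraction reached: 1 − e^(−t/τ) = 0.70 ⇒ t = −τ ln(1 − 0.70) = τ × 1.20.
t = 3.39×10^5 s = 3.92 days.

3.92 days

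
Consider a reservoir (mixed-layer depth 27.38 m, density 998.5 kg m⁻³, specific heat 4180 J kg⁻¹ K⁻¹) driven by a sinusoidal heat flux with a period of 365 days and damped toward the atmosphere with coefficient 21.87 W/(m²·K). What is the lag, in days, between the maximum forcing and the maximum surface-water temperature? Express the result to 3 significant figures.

Areal heat capacity C = ρ c_p D = 998.5 × 4180 × 27.38 = 1.14×10^8 J m⁻² K⁻¹.
ω = 2π / 3.15×10^7 s = 1.99×10^-7 s⁻¹.
Phase lag φ = arctan(Cω/λ) = arctan(22.8/21.87) = 0.806 rad.
Time lag = φ / ω = 0.806 / 1.99×10^-7 = 4.04×10^6 s = 46.8 days.

46.8 days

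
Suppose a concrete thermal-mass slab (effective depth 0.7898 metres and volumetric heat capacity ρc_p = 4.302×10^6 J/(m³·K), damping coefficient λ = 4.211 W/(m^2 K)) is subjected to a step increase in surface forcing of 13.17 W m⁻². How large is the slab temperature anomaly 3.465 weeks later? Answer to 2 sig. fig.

2.9 K

Areal heat capacity C = ρc_p × D = 4.302×10^6 × 0.7898 = 3.40×10^6 J m⁻² K⁻¹.
τ = C / λ = 3.40×10^6 / 4.211 = 8.07×10^5 s.
Equilibrium anomaly ΔT_eq = F / λ = 13.17 / 4.211 = 3.13 K.
t = 3.465 weeks = 2.10×10^6 s, so t/τ = 2.60.
ΔT(t) = ΔT_eq (1 − e^(−t/τ)) = 3.13 × (1 − e^−2.60) = 2.89 K.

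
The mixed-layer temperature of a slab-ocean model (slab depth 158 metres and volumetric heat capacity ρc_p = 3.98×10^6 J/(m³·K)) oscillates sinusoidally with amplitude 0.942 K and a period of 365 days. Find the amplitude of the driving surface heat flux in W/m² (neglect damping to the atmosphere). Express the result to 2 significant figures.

120

Areal heat capacity C = ρc_p × D = 3.98×10^6 × 158 = 6.29×10^8 J/(m^2 K).
ω = 2π / 3.15×10^7 s = 1.99×10^-7 s⁻¹.
Cω = 6.29×10^8 × 1.99×10^-7 = 125 W/(m²·K).
F₀ = A × Cω = 0.942 × 125 = 118 W/m².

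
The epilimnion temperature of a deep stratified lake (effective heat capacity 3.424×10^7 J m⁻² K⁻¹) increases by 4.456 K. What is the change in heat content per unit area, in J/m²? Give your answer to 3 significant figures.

1.53×10^8

Areal heat capacity C = 3.424×10^7 J m⁻² K⁻¹ (given).
ΔQ = C ΔT = 3.42×10^7 × 4.456 = 1.53×10^8 J/m².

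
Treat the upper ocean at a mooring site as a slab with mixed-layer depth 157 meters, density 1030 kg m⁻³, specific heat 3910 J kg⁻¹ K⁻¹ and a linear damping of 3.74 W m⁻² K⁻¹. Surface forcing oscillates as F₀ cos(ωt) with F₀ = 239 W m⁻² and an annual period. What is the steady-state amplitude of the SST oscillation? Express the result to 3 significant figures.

Areal heat capacity C = ρ c_p D = 1030 × 3910 × 157 = 6.32×10^8 J/(m²·K).
Angular frequency ω = 2π / T = 2π / 3.15×10^7 s = 1.99×10^-7 s⁻¹.
√((Cω)² + λ²) = √((126)² + 3.74²) = 126 W/(m²·K).
Amplitude A = F₀ / √((Cω)²+λ²) = 239 / 126 = 1.90 K.

1.90 K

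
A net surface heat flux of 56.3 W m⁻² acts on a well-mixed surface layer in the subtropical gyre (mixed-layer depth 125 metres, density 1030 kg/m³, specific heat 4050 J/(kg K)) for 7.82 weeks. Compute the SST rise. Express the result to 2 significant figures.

0.51 K

Areal heat capacity C = ρ c_p D = 1030 × 4050 × 125 = 5.21×10^8 J m⁻² K⁻¹.
Net heat input Q = F Δt = 56.3 × (7.82 weeks × 6.048×10^5 s/week) = 2.66×10^8 J/m².
ΔT = Q / C = 2.66×10^8 / 5.21×10^8 = 0.511 K.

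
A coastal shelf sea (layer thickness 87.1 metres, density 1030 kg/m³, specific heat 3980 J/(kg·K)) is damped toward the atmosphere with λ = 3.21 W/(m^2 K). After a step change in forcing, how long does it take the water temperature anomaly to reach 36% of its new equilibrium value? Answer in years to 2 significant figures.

Areal heat capacity C = ρ c_p D = 1030 × 3980 × 87.1 = 3.57×10^8 J/(m^2 K).
τ = C / λ = 3.57×10^8 / 3.21 = 1.11×10^8 s.
Fraction reached: 1 − e^(−t/τ) = 0.36 ⇒ t = −τ ln(1 − 0.36) = τ × 0.446.
t = 4.96×10^7 s = 1.57 years.

1.6 years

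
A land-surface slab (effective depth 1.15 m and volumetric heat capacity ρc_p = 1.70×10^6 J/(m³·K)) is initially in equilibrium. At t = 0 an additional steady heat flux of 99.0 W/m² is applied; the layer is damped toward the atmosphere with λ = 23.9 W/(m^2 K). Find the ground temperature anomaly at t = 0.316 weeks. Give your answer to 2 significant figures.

3.7 K

Areal heat capacity C = ρc_p × D = 1.70×10^6 × 1.15 = 1.96×10^6 J m⁻² K⁻¹.
τ = C / λ = 1.96×10^6 / 23.9 = 81800 s.
Equilibrium anomaly ΔT_eq = F / λ = 99.0 / 23.9 = 4.14 K.
t = 0.316 weeks = 1.91×10^5 s, so t/τ = 2.34.
ΔT(t) = ΔT_eq (1 − e^(−t/τ)) = 4.14 × (1 − e^−2.34) = 3.74 K.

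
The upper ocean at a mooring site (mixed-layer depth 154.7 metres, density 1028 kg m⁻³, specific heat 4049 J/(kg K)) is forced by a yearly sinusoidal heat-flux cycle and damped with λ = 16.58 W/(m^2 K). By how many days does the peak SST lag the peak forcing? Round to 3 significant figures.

83.8 days

Areal heat capacity C = ρ c_p D = 1028 × 4049 × 154.7 = 6.44×10^8 J/(m^2 K).
ω = 2π / 3.15×10^7 s = 1.99×10^-7 s⁻¹.
Phase lag φ = arctan(Cω/λ) = arctan(128/16.58) = 1.44 rad.
Time lag = φ / ω = 1.44 / 1.99×10^-7 = 7.24×10^6 s = 83.8 days.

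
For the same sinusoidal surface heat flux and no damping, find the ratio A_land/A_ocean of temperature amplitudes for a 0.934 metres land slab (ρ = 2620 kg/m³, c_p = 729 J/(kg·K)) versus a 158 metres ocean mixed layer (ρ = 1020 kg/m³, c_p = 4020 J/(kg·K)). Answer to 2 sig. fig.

C_ocean = 1020 × 4020 × 158 = 6.48×10^8 J/(m²·K).
C_land = 2620 × 729 × 0.934 = 1.78×10^6 J/(m²·K).
Undamped amplitude ∝ 1/C, so A_land/A_ocean = C_ocean/C_land = 363.

360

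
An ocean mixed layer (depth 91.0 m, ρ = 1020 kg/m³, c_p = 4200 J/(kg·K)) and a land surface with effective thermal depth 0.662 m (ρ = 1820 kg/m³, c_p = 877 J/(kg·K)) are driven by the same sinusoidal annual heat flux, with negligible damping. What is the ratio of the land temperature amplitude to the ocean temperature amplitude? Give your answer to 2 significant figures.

370

C_ocean = 1020 × 4200 × 91.0 = 3.90×10^8 J/(m²·K).
C_land = 1820 × 877 × 0.662 = 1.06×10^6 J/(m²·K).
Undamped amplitude ∝ 1/C, so A_land/A_ocean = C_ocean/C_land = 369.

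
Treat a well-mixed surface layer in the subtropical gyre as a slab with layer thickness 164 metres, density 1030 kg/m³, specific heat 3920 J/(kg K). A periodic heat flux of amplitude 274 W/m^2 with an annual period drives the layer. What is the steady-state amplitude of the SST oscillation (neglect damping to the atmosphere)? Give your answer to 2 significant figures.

Areal heat capacity C = ρ c_p D = 1030 × 3920 × 164 = 6.62×10^8 J/(m²·K).
Angular frequency ω = 2π / T = 2π / 3.15×10^7 s = 1.99×10^-7 s⁻¹.
Cω = 6.62×10^8 × 1.99×10^-7 = 132 W/(m²·K).
Amplitude A = F₀ / (Cω) = 274 / 132 = 2.08 K.

2.1 K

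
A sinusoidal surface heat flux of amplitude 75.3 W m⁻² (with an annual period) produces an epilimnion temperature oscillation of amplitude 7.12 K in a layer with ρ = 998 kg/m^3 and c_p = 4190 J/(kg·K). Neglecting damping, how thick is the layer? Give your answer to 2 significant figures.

ω = 2π / 3.15×10^7 s = 1.99×10^-7 s⁻¹.
Required C = F₀ / (A ω) = 75.3 / (7.12 × 1.99×10^-7) = 5.31×10^7 J/(m²·K).
D = C / (ρ c_p) = 5.31×10^7 / (998 × 4190) = 12.7 m.

13 m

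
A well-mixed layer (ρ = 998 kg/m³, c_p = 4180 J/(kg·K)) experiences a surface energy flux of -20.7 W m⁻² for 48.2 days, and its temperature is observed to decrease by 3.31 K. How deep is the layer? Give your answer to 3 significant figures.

6.24 m

Heat input Q = F Δt = -20.7 × 4.16×10^6 s = -8.62×10^7 J/m².
Required areal heat capacity C = Q / ΔT = 2.60×10^7 J/(m²·K).
Depth D = C / (ρ c_p) = 2.60×10^7 / (998 × 4180) = 6.24 m.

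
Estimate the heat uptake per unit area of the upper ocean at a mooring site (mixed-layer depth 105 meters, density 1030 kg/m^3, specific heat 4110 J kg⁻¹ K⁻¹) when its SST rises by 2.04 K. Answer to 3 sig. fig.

9.07×10^8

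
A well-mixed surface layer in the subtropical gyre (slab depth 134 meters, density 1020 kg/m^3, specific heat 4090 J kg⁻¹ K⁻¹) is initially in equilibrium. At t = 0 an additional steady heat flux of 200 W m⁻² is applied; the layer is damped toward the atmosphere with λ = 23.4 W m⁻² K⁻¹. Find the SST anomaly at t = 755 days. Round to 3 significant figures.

7.99 K

Areal heat capacity C = ρ c_p D = 1020 × 4090 × 134 = 5.59×10^8 J/(m^2 K).
τ = C / λ = 5.59×10^8 / 23.4 = 2.39×10^7 s.
Equilibrium anomaly ΔT_eq = F / λ = 200 / 23.4 = 8.55 K.
t = 755 days = 6.52×10^7 s, so t/τ = 2.73.
ΔT(t) = ΔT_eq (1 − e^(−t/τ)) = 8.55 × (1 − e^−2.73) = 7.99 K.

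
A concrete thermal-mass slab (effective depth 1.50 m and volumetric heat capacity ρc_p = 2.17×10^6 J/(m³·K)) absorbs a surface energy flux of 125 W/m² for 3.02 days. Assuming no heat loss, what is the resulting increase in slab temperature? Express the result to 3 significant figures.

Areal heat capacity C = ρc_p × D = 2.17×10^6 × 1.50 = 3.26×10^6 J m⁻² K⁻¹.
Net heat input Q = F Δt = 125 × (3.02 days × 86400 s/day) = 3.26×10^7 J/m².
ΔT = Q / C = 3.26×10^7 / 3.26×10^6 = 10.0 K.

10.0 K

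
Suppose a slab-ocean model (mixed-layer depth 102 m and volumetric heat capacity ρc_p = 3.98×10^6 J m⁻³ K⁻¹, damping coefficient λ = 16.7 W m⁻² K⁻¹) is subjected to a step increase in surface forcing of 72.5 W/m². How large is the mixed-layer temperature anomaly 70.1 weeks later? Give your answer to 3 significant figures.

3.58 K

Areal heat capacity C = ρc_p × D = 3.98×10^6 × 102 = 4.06×10^8 J/(m^2 K).
τ = C / λ = 4.06×10^8 / 16.7 = 2.43×10^7 s.
Equilibrium anomaly ΔT_eq = F / λ = 72.5 / 16.7 = 4.34 K.
t = 70.1 weeks = 4.24×10^7 s, so t/τ = 1.74.
ΔT(t) = ΔT_eq (1 − e^(−t/τ)) = 4.34 × (1 − e^−1.74) = 3.58 K.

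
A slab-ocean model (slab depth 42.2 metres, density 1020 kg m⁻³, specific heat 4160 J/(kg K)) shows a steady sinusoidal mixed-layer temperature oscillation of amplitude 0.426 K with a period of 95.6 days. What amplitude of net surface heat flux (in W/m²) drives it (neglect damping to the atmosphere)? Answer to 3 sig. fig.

58.0

Areal heat capacity C = ρ c_p D = 1020 × 4160 × 42.2 = 1.79×10^8 J/(m^2 K).
ω = 2π / 8.26×10^6 s = 7.61×10^-7 s⁻¹.
Cω = 1.79×10^8 × 7.61×10^-7 = 136 W/(m²·K).
F₀ = A × Cω = 0.426 × 136 = 58.0 W/m².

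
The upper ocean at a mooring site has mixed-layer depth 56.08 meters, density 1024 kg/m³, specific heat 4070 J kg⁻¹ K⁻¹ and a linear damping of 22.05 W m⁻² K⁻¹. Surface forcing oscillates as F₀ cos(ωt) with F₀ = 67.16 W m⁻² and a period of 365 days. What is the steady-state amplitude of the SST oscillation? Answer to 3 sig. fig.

1.30 K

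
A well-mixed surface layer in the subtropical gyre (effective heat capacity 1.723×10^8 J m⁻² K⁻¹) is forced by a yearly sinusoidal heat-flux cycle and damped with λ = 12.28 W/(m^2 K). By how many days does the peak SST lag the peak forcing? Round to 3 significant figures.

71.3 days

Areal heat capacity C = 1.723×10^8 J m⁻² K⁻¹ (given).
ω = 2π / 3.15×10^7 s = 1.99×10^-7 s⁻¹.
Phase lag φ = arctan(Cω/λ) = arctan(34.3/12.28) = 1.23 rad.
Time lag = φ / ω = 1.23 / 1.99×10^-7 = 6.16×10^6 s = 71.3 days.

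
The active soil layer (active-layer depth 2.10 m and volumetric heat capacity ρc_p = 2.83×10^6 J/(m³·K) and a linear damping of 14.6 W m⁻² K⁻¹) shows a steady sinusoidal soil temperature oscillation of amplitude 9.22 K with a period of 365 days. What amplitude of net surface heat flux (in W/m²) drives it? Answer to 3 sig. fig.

135

Areal heat capacity C = ρc_p × D = 2.83×10^6 × 2.10 = 5.94×10^6 J/(m^2 K).
ω = 2π / 3.15×10^7 s = 1.99×10^-7 s⁻¹.
√((Cω)² + λ²) = √((1.18)² + 14.6²) = 14.6 W/(m²·K).
F₀ = A × √((Cω)²+λ²) = 9.22 × 14.6 = 135 W/m².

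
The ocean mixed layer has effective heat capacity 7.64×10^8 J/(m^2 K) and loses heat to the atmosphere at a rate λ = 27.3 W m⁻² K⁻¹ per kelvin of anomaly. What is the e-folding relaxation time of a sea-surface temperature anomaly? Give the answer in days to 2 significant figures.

320 days

Areal heat capacity C = 7.64×10^8 J/(m^2 K) (given).
Relaxation time τ = C / λ = 7.64×10^8 / 27.3 = 2.80×10^7 s.
In days: 2.80×10^7 s / (86400 s/day) = 324 days.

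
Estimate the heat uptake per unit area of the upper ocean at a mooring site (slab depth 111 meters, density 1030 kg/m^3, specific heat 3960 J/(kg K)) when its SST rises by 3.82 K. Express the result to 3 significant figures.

Areal heat capacity C = ρ c_p D = 1030 × 3960 × 111 = 4.53×10^8 J/(m²·K).
ΔQ = C ΔT = 4.53×10^8 × 3.82 = 1.73×10^9 J/m².

1.73×10^9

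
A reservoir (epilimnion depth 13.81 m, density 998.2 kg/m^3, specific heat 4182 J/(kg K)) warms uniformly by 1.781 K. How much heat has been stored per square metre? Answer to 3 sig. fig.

1.03×10^8

Areal heat capacity C = ρ c_p D = 998.2 × 4182 × 13.81 = 5.76×10^7 J m⁻² K⁻¹.
ΔQ = C ΔT = 5.76×10^7 × 1.781 = 1.03×10^8 J/m².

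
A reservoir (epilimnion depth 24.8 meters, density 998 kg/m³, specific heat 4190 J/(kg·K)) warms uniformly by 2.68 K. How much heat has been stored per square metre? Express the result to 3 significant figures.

Areal heat capacity C = ρ c_p D = 998 × 4190 × 24.8 = 1.04×10^8 J/(m^2 K).
ΔQ = C ΔT = 1.04×10^8 × 2.68 = 2.78×10^8 J/m².

2.78×10^8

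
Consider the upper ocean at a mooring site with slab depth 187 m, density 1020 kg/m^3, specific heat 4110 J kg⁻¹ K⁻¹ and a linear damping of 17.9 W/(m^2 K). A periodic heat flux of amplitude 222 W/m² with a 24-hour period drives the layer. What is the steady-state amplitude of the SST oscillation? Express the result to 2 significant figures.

0.0039 K

Areal heat capacity C = ρ c_p D = 1020 × 4110 × 187 = 7.84×10^8 J/(m²·K).
Angular frequency ω = 2π / T = 2π / 86400 s = 7.27×10^-5 s⁻¹.
√((Cω)² + λ²) = √((57000)² + 17.9²) = 57000 W/(m²·K).
Amplitude A = F₀ / √((Cω)²+λ²) = 222 / 57000 = 0.00389 K.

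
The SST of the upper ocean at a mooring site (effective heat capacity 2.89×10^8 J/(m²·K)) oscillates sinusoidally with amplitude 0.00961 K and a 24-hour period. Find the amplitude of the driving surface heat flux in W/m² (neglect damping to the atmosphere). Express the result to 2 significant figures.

200

Areal heat capacity C = 2.89×10^8 J/(m²·K) (given).
ω = 2π / 86400 s = 7.27×10^-5 s⁻¹.
Cω = 2.89×10^8 × 7.27×10^-5 = 21000 W/(m²·K).
F₀ = A × Cω = 0.00961 × 21000 = 202 W/m².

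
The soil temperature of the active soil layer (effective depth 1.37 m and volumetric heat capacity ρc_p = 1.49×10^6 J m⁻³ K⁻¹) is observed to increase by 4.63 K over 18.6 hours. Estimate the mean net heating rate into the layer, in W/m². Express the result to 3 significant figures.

Areal heat capacity C = ρc_p × D = 1.49×10^6 × 1.37 = 2.04×10^6 J/(m^2 K).
Required heat per unit area: Q = C ΔT = 2.04×10^6 × 4.63 = 9.45×10^6 J/m².
Flux F = Q / Δt = 9.45×10^6 / 67000 s = 141 W/m².

141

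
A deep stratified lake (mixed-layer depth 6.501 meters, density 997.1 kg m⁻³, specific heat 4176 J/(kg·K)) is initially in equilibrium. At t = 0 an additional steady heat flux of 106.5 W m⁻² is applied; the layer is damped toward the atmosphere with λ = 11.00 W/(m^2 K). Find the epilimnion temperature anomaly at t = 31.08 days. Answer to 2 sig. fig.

6.4 K

Areal heat capacity C = ρ c_p D = 997.1 × 4176 × 6.501 = 2.71×10^7 J/(m²·K).
τ = C / λ = 2.71×10^7 / 11.00 = 2.46×10^6 s.
Equilibrium anomaly ΔT_eq = F / λ = 106.5 / 11.00 = 9.68 K.
t = 31.08 days = 2.69×10^6 s, so t/τ = 1.09.
ΔT(t) = ΔT_eq (1 − e^(−t/τ)) = 9.68 × (1 − e^−1.09) = 6.43 K.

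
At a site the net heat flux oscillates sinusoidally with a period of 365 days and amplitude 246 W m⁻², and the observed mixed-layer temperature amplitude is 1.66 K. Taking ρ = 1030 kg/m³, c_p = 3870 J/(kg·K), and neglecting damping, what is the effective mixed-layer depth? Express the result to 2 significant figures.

190 m

ω = 2π / 3.15×10^7 s = 1.99×10^-7 s⁻¹.
Required C = F₀ / (A ω) = 246 / (1.66 × 1.99×10^-7) = 7.44×10^8 J/(m²·K).
D = C / (ρ c_p) = 7.44×10^8 / (1030 × 3870) = 187 m.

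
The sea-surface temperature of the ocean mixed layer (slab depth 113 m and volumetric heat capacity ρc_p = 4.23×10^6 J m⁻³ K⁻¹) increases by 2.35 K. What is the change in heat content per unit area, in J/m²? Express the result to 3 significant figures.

1.12×10^9

Areal heat capacity C = ρc_p × D = 4.23×10^6 × 113 = 4.78×10^8 J/(m²·K).
ΔQ = C ΔT = 4.78×10^8 × 2.35 = 1.12×10^9 J/m².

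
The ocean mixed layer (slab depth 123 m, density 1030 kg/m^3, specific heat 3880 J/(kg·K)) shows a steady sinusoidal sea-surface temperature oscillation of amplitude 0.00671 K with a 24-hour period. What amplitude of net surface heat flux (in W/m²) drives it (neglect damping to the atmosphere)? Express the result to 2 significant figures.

Areal heat capacity C = ρ c_p D = 1030 × 3880 × 123 = 4.92×10^8 J/(m^2 K).
ω = 2π / 86400 s = 7.27×10^-5 s⁻¹.
Cω = 4.92×10^8 × 7.27×10^-5 = 35700 W/(m²·K).
F₀ = A × Cω = 0.00671 × 35700 = 240 W/m².

240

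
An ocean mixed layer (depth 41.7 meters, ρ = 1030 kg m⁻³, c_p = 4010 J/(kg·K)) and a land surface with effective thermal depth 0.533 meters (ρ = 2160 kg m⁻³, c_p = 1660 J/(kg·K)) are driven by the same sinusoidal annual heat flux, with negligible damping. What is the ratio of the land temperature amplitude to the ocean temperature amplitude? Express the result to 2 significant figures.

C_ocean = 1030 × 4010 × 41.7 = 1.72×10^8 J/(m²·K).
C_land = 2160 × 1660 × 0.533 = 1.91×10^6 J/(m²·K).
Undamped amplitude ∝ 1/C, so A_land/A_ocean = C_ocean/C_land = 90.1.

90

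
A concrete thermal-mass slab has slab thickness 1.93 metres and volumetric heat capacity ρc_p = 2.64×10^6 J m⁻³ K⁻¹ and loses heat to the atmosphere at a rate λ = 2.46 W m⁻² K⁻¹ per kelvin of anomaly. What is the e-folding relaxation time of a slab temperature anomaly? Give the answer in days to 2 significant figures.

24 days

Areal heat capacity C = ρc_p × D = 2.64×10^6 × 1.93 = 5.10×10^6 J/(m^2 K).
Relaxation time τ = C / λ = 5.10×10^6 / 2.46 = 2.07×10^6 s.
In days: 2.07×10^6 s / (86400 s/day) = 24.0 days.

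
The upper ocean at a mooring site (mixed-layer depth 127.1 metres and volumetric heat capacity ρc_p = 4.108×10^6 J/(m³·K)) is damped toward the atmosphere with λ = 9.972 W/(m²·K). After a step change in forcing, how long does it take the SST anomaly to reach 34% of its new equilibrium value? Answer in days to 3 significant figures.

252 days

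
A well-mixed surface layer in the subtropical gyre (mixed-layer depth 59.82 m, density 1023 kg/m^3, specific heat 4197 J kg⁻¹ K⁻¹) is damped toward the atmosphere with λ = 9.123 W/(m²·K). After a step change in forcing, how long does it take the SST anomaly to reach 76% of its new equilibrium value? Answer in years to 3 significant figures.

Areal heat capacity C = ρ c_p D = 1023 × 4197 × 59.82 = 2.57×10^8 J/(m^2 K).
τ = C / λ = 2.57×10^8 / 9.123 = 2.82×10^7 s.
Fraction reached: 1 − e^(−t/τ) = 0.76 ⇒ t = −τ ln(1 − 0.76) = τ × 1.43.
t = 4.02×10^7 s = 1.27 years.

1.27 years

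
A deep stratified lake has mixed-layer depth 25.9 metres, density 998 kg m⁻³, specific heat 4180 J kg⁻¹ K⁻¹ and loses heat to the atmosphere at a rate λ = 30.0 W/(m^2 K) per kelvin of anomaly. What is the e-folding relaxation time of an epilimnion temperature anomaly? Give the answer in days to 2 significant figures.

42 days

Areal heat capacity C = ρ c_p D = 998 × 4180 × 25.9 = 1.08×10^8 J/(m^2 K).
Relaxation time τ = C / λ = 1.08×10^8 / 30.0 = 3.60×10^6 s.
In days: 3.60×10^6 s / (86400 s/day) = 41.7 days.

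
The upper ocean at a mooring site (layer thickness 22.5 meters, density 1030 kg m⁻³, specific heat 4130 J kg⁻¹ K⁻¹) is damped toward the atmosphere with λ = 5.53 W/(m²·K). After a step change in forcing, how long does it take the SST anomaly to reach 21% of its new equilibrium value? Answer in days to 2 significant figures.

Areal heat capacity C = ρ c_p D = 1030 × 4130 × 22.5 = 9.57×10^7 J/(m²·K).
τ = C / λ = 9.57×10^7 / 5.53 = 1.73×10^7 s.
Fraction reached: 1 − e^(−t/τ) = 0.21 ⇒ t = −τ ln(1 − 0.21) = τ × 0.236.
t = 4.08×10^6 s = 47.2 days.

47 days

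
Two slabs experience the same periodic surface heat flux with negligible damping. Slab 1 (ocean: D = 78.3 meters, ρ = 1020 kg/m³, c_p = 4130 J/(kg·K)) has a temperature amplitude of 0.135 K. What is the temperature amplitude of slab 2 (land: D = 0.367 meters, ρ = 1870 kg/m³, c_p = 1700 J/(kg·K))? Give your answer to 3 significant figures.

38.2 K

C_ocean = 3.30×10^8 J/(m²·K); C_land = 1.17×10^6 J/(m²·K).
A ∝ 1/C ⇒ A_land = A_ocean × C_ocean/C_land = 0.135 × 283 = 38.2 K.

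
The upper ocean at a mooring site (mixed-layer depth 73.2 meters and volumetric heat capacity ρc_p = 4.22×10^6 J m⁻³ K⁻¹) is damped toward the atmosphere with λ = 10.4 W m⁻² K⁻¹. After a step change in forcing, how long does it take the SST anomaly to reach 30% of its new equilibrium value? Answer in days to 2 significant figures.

120 days

Areal heat capacity C = ρc_p × D = 4.22×10^6 × 73.2 = 3.09×10^8 J m⁻² K⁻¹.
τ = C / λ = 3.09×10^8 / 10.4 = 2.97×10^7 s.
Fraction reached: 1 − e^(−t/τ) = 0.30 ⇒ t = −τ ln(1 − 0.30) = τ × 0.357.
t = 1.06×10^7 s = 123 days.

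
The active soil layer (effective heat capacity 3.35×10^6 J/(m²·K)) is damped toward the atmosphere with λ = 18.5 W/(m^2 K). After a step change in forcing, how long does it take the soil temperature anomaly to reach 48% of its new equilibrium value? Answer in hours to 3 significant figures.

Areal heat capacity C = 3.35×10^6 J/(m²·K) (given).
τ = C / λ = 3.35×10^6 / 18.5 = 1.81×10^5 s.
Fraction reached: 1 − e^(−t/τ) = 0.48 ⇒ t = −τ ln(1 − 0.48) = τ × 0.654.
t = 1.18×10^5 s = 32.9 hours.

32.9 hours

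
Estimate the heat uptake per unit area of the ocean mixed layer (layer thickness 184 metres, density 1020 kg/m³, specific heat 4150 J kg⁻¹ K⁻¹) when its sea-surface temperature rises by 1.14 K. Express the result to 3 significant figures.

8.88×10^8

Areal heat capacity C = ρ c_p D = 1020 × 4150 × 184 = 7.79×10^8 J m⁻² K⁻¹.
ΔQ = C ΔT = 7.79×10^8 × 1.14 = 8.88×10^8 J/m².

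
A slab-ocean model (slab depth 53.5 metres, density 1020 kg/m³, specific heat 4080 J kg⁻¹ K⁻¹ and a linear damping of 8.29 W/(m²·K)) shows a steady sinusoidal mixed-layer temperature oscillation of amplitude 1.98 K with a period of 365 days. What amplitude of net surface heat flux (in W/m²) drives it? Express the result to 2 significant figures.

Areal heat capacity C = ρ c_p D = 1020 × 4080 × 53.5 = 2.23×10^8 J m⁻² K⁻¹.
ω = 2π / 3.15×10^7 s = 1.99×10^-7 s⁻¹.
√((Cω)² + λ²) = √((44.4)² + 8.29²) = 45.1 W/(m²·K).
F₀ = A × √((Cω)²+λ²) = 1.98 × 45.1 = 89.4 W/m².

89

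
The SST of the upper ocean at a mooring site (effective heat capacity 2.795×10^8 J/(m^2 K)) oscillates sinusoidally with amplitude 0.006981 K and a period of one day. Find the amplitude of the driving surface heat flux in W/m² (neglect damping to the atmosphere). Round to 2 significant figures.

140

Areal heat capacity C = 2.795×10^8 J/(m^2 K) (given).
ω = 2π / 86400 s = 7.27×10^-5 s⁻¹.
Cω = 2.80×10^8 × 7.27×10^-5 = 20300 W/(m²·K).
F₀ = A × Cω = 0.006981 × 20300 = 142 W/m².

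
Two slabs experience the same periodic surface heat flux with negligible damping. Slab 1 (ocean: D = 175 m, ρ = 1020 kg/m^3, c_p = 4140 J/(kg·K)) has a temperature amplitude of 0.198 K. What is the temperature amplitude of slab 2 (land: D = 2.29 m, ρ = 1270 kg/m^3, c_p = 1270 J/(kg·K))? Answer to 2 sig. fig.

C_ocean = 7.39×10^8 J/(m²·K); C_land = 3.69×10^6 J/(m²·K).
A ∝ 1/C ⇒ A_land = A_ocean × C_ocean/C_land = 0.198 × 200 = 39.6 K.

40 K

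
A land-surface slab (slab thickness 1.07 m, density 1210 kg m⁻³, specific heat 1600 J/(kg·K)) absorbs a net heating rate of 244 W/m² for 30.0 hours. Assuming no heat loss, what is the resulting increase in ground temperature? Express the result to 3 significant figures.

12.7 K

Areal heat capacity C = ρ c_p D = 1210 × 1600 × 1.07 = 2.07×10^6 J m⁻² K⁻¹.
Net heat input Q = F Δt = 244 × (30.0 hours × 3600 s/hour) = 2.64×10^7 J/m².
ΔT = Q / C = 2.64×10^7 / 2.07×10^6 = 12.7 K.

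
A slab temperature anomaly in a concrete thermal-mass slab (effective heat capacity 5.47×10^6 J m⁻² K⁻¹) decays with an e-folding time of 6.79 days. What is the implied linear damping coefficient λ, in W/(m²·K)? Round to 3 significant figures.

9.32

Areal heat capacity C = 5.47×10^6 J m⁻² K⁻¹ (given).
τ = 6.79 days = 5.87×10^5 s.
λ = C / τ = 5.47×10^6 / 5.87×10^5 = 9.32 W/(m²·K).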